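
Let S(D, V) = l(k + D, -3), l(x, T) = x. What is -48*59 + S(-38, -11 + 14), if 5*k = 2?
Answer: -14348/5 ≈ -2869.6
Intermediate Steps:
k = ⅖ (k = (⅕)*2 = ⅖ ≈ 0.40000)
S(D, V) = ⅖ + D
-48*59 + S(-38, -11 + 14) = -48*59 + (⅖ - 38) = -2832 - 188/5 = -14348/5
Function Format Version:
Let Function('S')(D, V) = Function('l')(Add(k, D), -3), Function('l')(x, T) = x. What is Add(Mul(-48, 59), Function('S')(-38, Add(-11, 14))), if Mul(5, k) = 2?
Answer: Rational(-14348, 5) ≈ -2869.6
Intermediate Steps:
k = Rational(2, 5) (k = Mul(Rational(1, 5), 2) = Rational(2, 5) ≈ 0.40000)
Function('S')(D, V) = Add(Rational(2, 5), D)
Add(Mul(-48, 59), Function('S')(-38, Add(-11, 14))) = Add(Mul(-48, 59), Add(Rational(2, 5), -38)) = Add(-2832, Rational(-188, 5)) = Rational(-14348, 5)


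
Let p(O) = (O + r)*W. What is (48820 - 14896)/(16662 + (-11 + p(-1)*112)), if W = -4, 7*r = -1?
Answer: 11308/5721 ≈ 1.9766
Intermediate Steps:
r = -⅐ (r = (⅐)*(-1) = -⅐ ≈ -0.14286)
p(O) = 4/7 - 4*O (p(O) = (O - ⅐)*(-4) = (-⅐ + O)*(-4) = 4/7 - 4*O)
(48820 - 14896)/(16662 + (-11 + p(-1)*112)) = (48820 - 14896)/(16662 + (-11 + (4/7 - 4*(-1))*112)) = 33924/(16662 + (-11 + (4/7 + 4)*112)) = 33924/(16662 + (-11 + (32/7)*112)) = 33924/(16662 + (-11 + 512)) = 33924/(16662 + 501) = 33924/17163 = 33924*(1/17163) = 11308/5721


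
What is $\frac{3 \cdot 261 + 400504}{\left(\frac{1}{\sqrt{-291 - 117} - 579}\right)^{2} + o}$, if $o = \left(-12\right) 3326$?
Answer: $\frac{1203861 \left(- 111611 i - 772 \sqrt{102}\right)}{92436192 \sqrt{102} + 13363854695 i} \approx -10.054$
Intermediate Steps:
$o = -39912$
$\frac{3 \cdot 261 + 400504}{\left(\frac{1}{\sqrt{-291 - 117} - 579}\right)^{2} + o} = \frac{3 \cdot 261 + 400504}{\left(\frac{1}{\sqrt{-291 - 117} - 579}\right)^{2} - 39912} = \frac{783 + 400504}{\left(\frac{1}{\sqrt{-408} - 579}\right)^{2} - 39912} = \frac{401287}{\left(\frac{1}{2 i \sqrt{102} - 579}\right)^{2} - 39912} = \frac{401287}{\left(\frac{1}{-579 + 2 i \sqrt{102}}\right)^{2} - 39912} = \frac{401287}{\frac{1}{\left(-579 + 2 i \sqrt{102}\right)^{2}} - 39912} = \frac{401287}{-39912 + \frac{1}{\left(-579 + 2 i \sqrt{102}\right)^{2}}}$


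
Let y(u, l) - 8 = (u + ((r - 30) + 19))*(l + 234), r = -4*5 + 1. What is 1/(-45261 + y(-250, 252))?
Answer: -1/181333 ≈ -5.5147e-6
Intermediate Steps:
r = -19 (r = -20 + 1 = -19)
y(u, l) = 8 + (-30 + u)*(234 + l) (y(u, l) = 8 + (u + ((-19 - 30) + 19))*(l + 234) = 8 + (u + (-49 + 19))*(234 + l) = 8 + (u - 30)*(234 + l) = 8 + (-30 + u)*(234 + l))
1/(-45261 + y(-250, 252)) = 1/(-45261 + (-7012 - 30*252 + 234*(-250) + 252*(-250))) = 1/(-45261 + (-7012 - 7560 - 58500 - 63000)) = 1/(-45261 - 136072) = 1/(-181333) = -1/181333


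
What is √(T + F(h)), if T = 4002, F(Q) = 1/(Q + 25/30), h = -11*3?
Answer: 6*√4140815/193 ≈ 63.261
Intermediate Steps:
h = -33
F(Q) = 1/(⅚ + Q) (F(Q) = 1/(Q + 25*(1/30)) = 1/(Q + ⅚) = 1/(⅚ + Q))
√(T + F(h)) = √(4002 + 6/(5 + 6*(-33))) = √(4002 + 6/(5 - 198)) = √(4002 + 6/(-193)) = √(4002 + 6*(-1/193)) = √(4002 - 6/193) = √(772380/193) = 6*√4140815/193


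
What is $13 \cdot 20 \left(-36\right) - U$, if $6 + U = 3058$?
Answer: $-12412$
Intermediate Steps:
$U = 3052$ ($U = -6 + 3058 = 3052$)
$13 \cdot 20 \left(-36\right) - U = 13 \cdot 20 \left(-36\right) - 3052 = 260 \left(-36\right) - 3052 = -9360 - 3052 = -12412$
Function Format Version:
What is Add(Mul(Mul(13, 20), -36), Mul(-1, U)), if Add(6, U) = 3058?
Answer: -12412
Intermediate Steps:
U = 3052 (U = Add(-6, 3058) = 3052)
Add(Mul(Mul(13, 20), -36), Mul(-1, U)) = Add(Mul(Mul(13, 20), -36), Mul(-1, 3052)) = Add(Mul(260, -36), -3052) = Add(-9360, -3052) = -12412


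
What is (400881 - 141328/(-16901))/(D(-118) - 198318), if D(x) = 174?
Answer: -6775431109/3348831744 ≈ -2.0232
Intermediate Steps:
(400881 - 141328/(-16901))/(D(-118) - 198318) = (400881 - 141328/(-16901))/(174 - 198318) = (400881 - 141328*(-1/16901))/(-198144) = (400881 + 141328/16901)*(-1/198144) = (6775431109/16901)*(-1/198144) = -6775431109/3348831744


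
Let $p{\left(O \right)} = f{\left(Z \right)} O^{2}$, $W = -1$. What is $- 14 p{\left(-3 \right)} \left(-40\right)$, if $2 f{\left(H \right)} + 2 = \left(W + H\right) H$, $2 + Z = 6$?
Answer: $25200$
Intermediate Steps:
$Z = 4$ ($Z = -2 + 6 = 4$)
$f{\left(H \right)} = -1 + \frac{H \left(-1 + H\right)}{2}$ ($f{\left(H \right)} = -1 + \frac{\left(-1 + H\right) H}{2} = -1 + \frac{H \left(-1 + H\right)}{2}$)
$p{\left(O \right)} = 5 O^{2}$ ($p{\left(O \right)} = \left(-1 + \frac{4^{2}}{2} - 2\right) O^{2} = \left(-1 + \frac{1}{2} \cdot 16 - 2\right) O^{2} = \left(-1 + 8 - 2\right) O^{2} = 5 O^{2}$)
$- 14 p{\left(-3 \right)} \left(-40\right) = - 14 \cdot 5 \left(-3\right)^{2} \left(-40\right) = - 14 \cdot 5 \cdot 9 \left(-40\right) = \left(-14\right) 45 \left(-40\right) = \left(-630\right) \left(-40\right) = 25200$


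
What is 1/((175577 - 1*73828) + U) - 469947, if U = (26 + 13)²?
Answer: -48531426689/103270 ≈ -4.6995e+5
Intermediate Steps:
U = 1521 (U = 39² = 1521)
1/((175577 - 1*73828) + U) - 469947 = 1/((175577 - 1*73828) + 1521) - 469947 = 1/((175577 - 73828) + 1521) - 469947 = 1/(101749 + 1521) - 469947 = 1/103270 - 469947 = -48531426689/103270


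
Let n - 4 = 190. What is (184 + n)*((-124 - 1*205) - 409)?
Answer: -278964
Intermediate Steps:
n = 194 (n = 4 + 190 = 194)
(184 + n)*((-124 - 1*205) - 409) = (184 + 194)*((-124 - 1*205) - 409) = 378*((-124 - 205) - 409) = 378*(-329 - 409) = 378*(-738) = -278964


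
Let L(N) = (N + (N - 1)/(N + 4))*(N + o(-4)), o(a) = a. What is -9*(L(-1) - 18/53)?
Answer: -3813/53 ≈ -71.943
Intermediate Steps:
L(N) = (-4 + N)*(N + (-1 + N)/(4 + N)) (L(N) = (N + (N - 1)/(N + 4))*(N - 4) = (N + (-1 + N)/(4 + N))*(-4 + N) = (-4 + N)*(N + (-1 + N)/(4 + N)))
-9*(L(-1) - 18/53) = -9*((4 + (-1)² + (-1)³ - 21*(-1))/(4 - 1) - 18/53) = -9*((4 + 1 - 1 + 21)/3 - 18*1/53) = -9*((⅓)*25 - 18/53) = -9*(25/3 - 18/53) = -9*1271/159 = -3813/53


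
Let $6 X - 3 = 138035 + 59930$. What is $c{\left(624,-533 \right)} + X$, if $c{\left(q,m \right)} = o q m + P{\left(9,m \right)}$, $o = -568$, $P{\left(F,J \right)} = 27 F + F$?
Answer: $\frac{566836508}{3} \approx 1.8895 \cdot 10^{8}$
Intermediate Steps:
$P{\left(F,J \right)} = 28 F$
$X = \frac{98984}{3}$ ($X = \frac{1}{2} + \frac{138035 + 59930}{6} = \frac{1}{2} + \frac{1}{6} \cdot 197965 = \frac{1}{2} + \frac{197965}{6} = \frac{98984}{3} \approx 32995.0$)
$c{\left(q,m \right)} = 252 - 568 m q$ ($c{\left(q,m \right)} = - 568 q m + 28 \cdot 9 = - 568 m q + 252 = 252 - 568 m q$)
$c{\left(624,-533 \right)} + X = \left(252 - \left(-302744\right) 624\right) + \frac{98984}{3} = \left(252 + 188912256\right) + \frac{98984}{3} = 188912508 + \frac{98984}{3} = \frac{566836508}{3}$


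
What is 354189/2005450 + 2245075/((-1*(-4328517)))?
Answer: 6035498766463/8680624417650 ≈ 0.69528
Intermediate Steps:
354189/2005450 + 2245075/((-1*(-4328517))) = 354189*(1/2005450) + 2245075/4328517 = 354189/2005450 + 2245075*(1/4328517) = 354189/2005450 + 2245075/4328517 = 6035498766463/8680624417650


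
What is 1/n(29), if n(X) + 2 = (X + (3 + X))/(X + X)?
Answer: -58/55 ≈ -1.0545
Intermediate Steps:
n(X) = -2 + (3 + 2*X)/(2*X) (n(X) = -2 + (X + (3 + X))/(X + X) = -2 + (3 + 2*X)/((2*X)) = -2 + (3 + 2*X)*(1/(2*X)) = -2 + (3 + 2*X)/(2*X))
1/n(29) = 1/((3/2 - 1*29)/29) = 1/((3/2 - 29)/29) = 1/((1/29)*(-55/2)) = 1/(-55/58) = -58/55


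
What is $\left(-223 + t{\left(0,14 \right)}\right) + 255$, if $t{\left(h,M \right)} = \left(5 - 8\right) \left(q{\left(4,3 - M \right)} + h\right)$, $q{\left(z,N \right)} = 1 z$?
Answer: $20$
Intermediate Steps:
$q{\left(z,N \right)} = z$
$t{\left(h,M \right)} = -12 - 3 h$ ($t{\left(h,M \right)} = \left(5 - 8\right) \left(4 + h\right) = - 3 \left(4 + h\right) = -12 - 3 h$)
$\left(-223 + t{\left(0,14 \right)}\right) + 255 = \left(-223 - 12\right) + 255 = -235 + 255 = 20$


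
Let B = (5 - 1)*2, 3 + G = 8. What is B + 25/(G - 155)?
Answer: 47/6 ≈ 7.8333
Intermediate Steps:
G = 5 (G = -3 + 8 = 5)
B = 8 (B = 4*2 = 8)
B + 25/(G - 155) = 8 + 25/(5 - 155) = 8 + 25/(-150) = 8 + 25*(-1/150) = 8 - ⅙ = 47/6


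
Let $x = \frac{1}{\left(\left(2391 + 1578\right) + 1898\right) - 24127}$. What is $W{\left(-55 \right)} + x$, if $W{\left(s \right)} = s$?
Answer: $- \frac{1004301}{18260} \approx -55.0$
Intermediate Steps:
$x = - \frac{1}{18260}$ ($x = \frac{1}{\left(3969 + 1898\right) - 24127} = \frac{1}{5867 - 24127} = \frac{1}{-18260} = - \frac{1}{18260} \approx -5.4765 \cdot 10^{-5}$)
$W{\left(-55 \right)} + x = -55 - \frac{1}{18260} = - \frac{1004301}{18260}$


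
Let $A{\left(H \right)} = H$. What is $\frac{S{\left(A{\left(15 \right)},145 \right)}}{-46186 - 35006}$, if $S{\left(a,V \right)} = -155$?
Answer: $\frac{155}{81192} \approx 0.0019091$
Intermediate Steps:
$\frac{S{\left(A{\left(15 \right)},145 \right)}}{-46186 - 35006} = - \frac{155}{-46186 - 35006} = - \frac{155}{-81192} = \left(-155\right) \left(- \frac{1}{81192}\right) = \frac{155}{81192}$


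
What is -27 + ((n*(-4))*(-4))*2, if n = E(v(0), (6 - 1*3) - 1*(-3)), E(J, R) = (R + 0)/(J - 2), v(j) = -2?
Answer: -75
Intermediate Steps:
E(J, R) = R/(-2 + J)
n = -3/2 (n = ((6 - 1*3) - 1*(-3))/(-2 - 2) = ((6 - 3) + 3)/(-4) = (3 + 3)*(-¼) = 6*(-¼) = -3/2 ≈ -1.5000)
-27 + ((n*(-4))*(-4))*2 = -27 + (-3/2*(-4)*(-4))*2 = -27 + (6*(-4))*2 = -27 - 24*2 = -27 - 48 = -75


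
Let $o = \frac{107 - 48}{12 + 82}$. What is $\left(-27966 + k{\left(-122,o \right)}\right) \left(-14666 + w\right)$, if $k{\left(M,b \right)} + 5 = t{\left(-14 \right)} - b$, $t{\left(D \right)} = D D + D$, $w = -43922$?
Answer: $\frac{76522519150}{47} \approx 1.6281 \cdot 10^{9}$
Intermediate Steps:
$t{\left(D \right)} = D + D^{2}$ ($t{\left(D \right)} = D^{2} + D = D + D^{2}$)
$o = \frac{59}{94} \approx 0.62766$
$k{\left(M,b \right)} = 177 - b$ ($k{\left(M,b \right)} = -5 - \left(b + 14 \left(1 - 14\right)\right) = -5 - \left(-182 + b\right) = 177 - b$)
$\left(-27966 + k{\left(-122,o \right)}\right) \left(-14666 + w\right) = \left(-27966 + \left(177 - \frac{59}{94}\right)\right) \left(-14666 - 43922\right) = \left(-27966 + \left(177 - \frac{59}{94}\right)\right) \left(-58588\right) = \left(-27966 + \frac{16579}{94}\right) \left(-58588\right) = \left(- \frac{2612225}{94}\right) \left(-58588\right) = \frac{76522519150}{47}$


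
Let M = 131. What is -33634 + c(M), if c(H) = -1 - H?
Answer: -33766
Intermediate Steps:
-33634 + c(M) = -33634 + (-1 - 1*131) = -33634 + (-1 - 131) = -33634 - 132 = -33766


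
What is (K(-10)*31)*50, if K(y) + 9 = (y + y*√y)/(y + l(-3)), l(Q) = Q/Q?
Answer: -110050/9 + 15500*I*√10/9 ≈ -12228.0 + 5446.1*I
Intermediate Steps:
l(Q) = 1
K(y) = -9 + (y + y^(3/2))/(1 + y) (K(y) = -9 + (y + y*√y)/(y + 1) = -9 + (y + y^(3/2))/(1 + y))
(K(-10)*31)*50 = (((-9 + (-10)^(3/2) - 8*(-10))/(1 - 10))*31)*50 = (((-9 - 10*I*√10 + 80)/(-9))*31)*50 = (-(71 - 10*I*√10)/9*31)*50 = ((-71/9 + 10*I*√10/9)*31)*50 = (-2201/9 + 310*I*√10/9)*50 = -110050/9 + 15500*I*√10/9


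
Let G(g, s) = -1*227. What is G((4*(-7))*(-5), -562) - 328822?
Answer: -329049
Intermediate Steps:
G(g, s) = -227
G((4*(-7))*(-5), -562) - 328822 = -227 - 328822 = -329049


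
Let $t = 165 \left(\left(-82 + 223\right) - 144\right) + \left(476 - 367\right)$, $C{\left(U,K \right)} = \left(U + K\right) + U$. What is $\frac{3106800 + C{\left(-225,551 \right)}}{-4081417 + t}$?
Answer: $- \frac{3106901}{4081803} \approx -0.76116$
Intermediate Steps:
$C{\left(U,K \right)} = K + 2 U$ ($C{\left(U,K \right)} = \left(K + U\right) + U = K + 2 U$)
$t = -386$ ($t = 165 \left(141 - 144\right) + \left(476 - 367\right) = 165 \left(-3\right) + 109 = -495 + 109 = -386$)
$\frac{3106800 + C{\left(-225,551 \right)}}{-4081417 + t} = \frac{3106800 + \left(551 + 2 \left(-225\right)\right)}{-4081417 - 386} = \frac{3106800 + \left(551 - 450\right)}{-4081803} = \left(3106800 + 101\right) \left(- \frac{1}{4081803}\right) = 3106901 \left(- \frac{1}{4081803}\right) = - \frac{3106901}{4081803}$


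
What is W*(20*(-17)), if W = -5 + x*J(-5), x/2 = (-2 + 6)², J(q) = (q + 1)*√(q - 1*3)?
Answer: 1700 + 87040*I*√2 ≈ 1700.0 + 1.2309e+5*I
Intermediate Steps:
J(q) = √(-3 + q)*(1 + q) (J(q) = (1 + q)*√(q - 3) = (1 + q)*√(-3 + q) = √(-3 + q)*(1 + q))
x = 32 (x = 2*(-2 + 6)² = 2*4² = 2*16 = 32)
W = -5 - 256*I*√2 (W = -5 + 32*(√(-3 - 5)*(1 - 5)) = -5 + 32*(√(-8)*(-4)) = -5 + 32*((2*I*√2)*(-4)) = -5 + 32*(-8*I*√2) = -5 - 256*I*√2 ≈ -5.0 - 362.04*I)
W*(20*(-17)) = (-5 - 256*I*√2)*(20*(-17)) = (-5 - 256*I*√2)*(-340) = 1700 + 87040*I*√2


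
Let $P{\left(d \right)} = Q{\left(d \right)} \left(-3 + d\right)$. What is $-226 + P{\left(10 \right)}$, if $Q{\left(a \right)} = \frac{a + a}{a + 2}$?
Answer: $- \frac{643}{3} \approx -214.33$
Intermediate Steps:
$Q{\left(a \right)} = \frac{2 a}{2 + a}$
$P{\left(d \right)} = \frac{2 d \left(-3 + d\right)}{2 + d}$ ($P{\left(d \right)} = \frac{2 d}{2 + d} \left(-3 + d\right) = \frac{2 d \left(-3 + d\right)}{2 + d}$)
$-226 + P{\left(10 \right)} = -226 + 2 \cdot 10 \frac{1}{2 + 10} \left(-3 + 10\right) = -226 + 2 \cdot 10 \cdot \frac{1}{12} \cdot 7 = -226 + \frac{35}{3} = - \frac{643}{3}$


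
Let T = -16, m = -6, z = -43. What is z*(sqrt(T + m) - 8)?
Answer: 344 - 43*I*sqrt(22) ≈ 344.0 - 201.69*I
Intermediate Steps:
z*(sqrt(T + m) - 8) = -43*(sqrt(-16 - 6) - 8) = -43*(sqrt(-22) - 8) = -43*(I*sqrt(22) - 8) = -43*(-8 + I*sqrt(22)) = 344 - 43*I*sqrt(22)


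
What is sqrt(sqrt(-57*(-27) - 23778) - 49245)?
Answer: sqrt(-49245 + 3*I*sqrt(2471)) ≈ 0.336 + 221.91*I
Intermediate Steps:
sqrt(sqrt(-57*(-27) - 23778) - 49245) = sqrt(sqrt(1539 - 23778) - 49245) = sqrt(sqrt(-22239) - 49245) = sqrt(3*I*sqrt(2471) - 49245) = sqrt(-49245 + 3*I*sqrt(2471))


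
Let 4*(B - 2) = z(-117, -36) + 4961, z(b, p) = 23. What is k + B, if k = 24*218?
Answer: 6480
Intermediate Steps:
k = 5232
B = 1248 (B = 2 + (23 + 4961)/4 = 2 + (¼)*4984 = 2 + 1246 = 1248)
k + B = 5232 + 1248 = 6480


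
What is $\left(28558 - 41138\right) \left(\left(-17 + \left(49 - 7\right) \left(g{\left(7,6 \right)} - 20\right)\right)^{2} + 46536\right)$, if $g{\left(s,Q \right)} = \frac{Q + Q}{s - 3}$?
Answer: $-7307684260$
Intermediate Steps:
$g{\left(s,Q \right)} = \frac{2 Q}{-3 + s}$
$\left(28558 - 41138\right) \left(\left(-17 + \left(49 - 7\right) \left(g{\left(7,6 \right)} - 20\right)\right)^{2} + 46536\right) = \left(28558 - 41138\right) \left(\left(-17 + \left(49 - 7\right) \left(2 \cdot 6 \frac{1}{-3 + 7} - 20\right)\right)^{2} + 46536\right) = - 12580 \left(\left(-17 + 42 \left(2 \cdot 6 \cdot \frac{1}{4} - 20\right)\right)^{2} + 46536\right) = - 12580 \left(\left(-17 + 42 \left(3 - 20\right)\right)^{2} + 46536\right) = - 12580 \left(\left(-17 + 42 \left(-17\right)\right)^{2} + 46536\right) = - 12580 \left(\left(-17 - 714\right)^{2} + 46536\right) = - 12580 \left(\left(-731\right)^{2} + 46536\right) = - 12580 \left(534361 + 46536\right) = \left(-12580\right) 580897 = -7307684260$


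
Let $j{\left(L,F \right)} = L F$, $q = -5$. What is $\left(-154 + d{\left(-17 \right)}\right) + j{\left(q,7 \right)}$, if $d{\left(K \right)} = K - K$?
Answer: $-189$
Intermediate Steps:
$d{\left(K \right)} = 0$
$j{\left(L,F \right)} = F L$
$\left(-154 + d{\left(-17 \right)}\right) + j{\left(q,7 \right)} = \left(-154 + 0\right) + 7 \left(-5\right) = -154 - 35 = -189$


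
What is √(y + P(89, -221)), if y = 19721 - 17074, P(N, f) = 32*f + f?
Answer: I*√4646 ≈ 68.162*I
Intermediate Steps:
P(N, f) = 33*f
y = 2647
√(y + P(89, -221)) = √(2647 + 33*(-221)) = √(2647 - 7293) = √(-4646) = I*√4646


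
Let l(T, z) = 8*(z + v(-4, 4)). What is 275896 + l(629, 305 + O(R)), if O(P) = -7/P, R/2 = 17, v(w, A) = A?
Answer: 4732228/17 ≈ 2.7837e+5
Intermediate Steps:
R = 34 (R = 2*17 = 34)
l(T, z) = 32 + 8*z (l(T, z) = 8*(z + 4) = 8*(4 + z) = 32 + 8*z)
275896 + l(629, 305 + O(R)) = 275896 + (32 + 8*(305 - 7/34)) = 275896 + (32 + 8*(10363/34)) = 275896 + (32 + 41452/17) = 275896 + 41996/17 = 4732228/17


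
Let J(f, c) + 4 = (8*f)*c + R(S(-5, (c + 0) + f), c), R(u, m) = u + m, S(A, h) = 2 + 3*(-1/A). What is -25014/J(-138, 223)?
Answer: 62535/614926 ≈ 0.10170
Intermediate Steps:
S(A, h) = 2 - 3/A
R(u, m) = m + u
J(f, c) = -7/5 + c + 8*c*f (J(f, c) = -4 + ((8*f)*c + (c + (2 - 3/(-5)))) = -4 + (8*c*f + (c + (2 - 3*(-⅕)))) = -4 + (8*c*f + (c + (2 + ⅗))) = -4 + (8*c*f + (c + 13/5)) = -4 + (8*c*f + (13/5 + c)) = -4 + (13/5 + c + 8*c*f) = -7/5 + c + 8*c*f)
-25014/J(-138, 223) = -25014/(-7/5 + 223 + 8*223*(-138)) = -25014/(-7/5 + 223 - 246192) = -25014/(-1229852/5) = -25014*(-5/1229852) = 62535/614926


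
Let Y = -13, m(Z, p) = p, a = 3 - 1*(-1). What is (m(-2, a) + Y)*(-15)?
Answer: 135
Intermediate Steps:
a = 4 (a = 3 + 1 = 4)
(m(-2, a) + Y)*(-15) = (4 - 13)*(-15) = -9*(-15) = 135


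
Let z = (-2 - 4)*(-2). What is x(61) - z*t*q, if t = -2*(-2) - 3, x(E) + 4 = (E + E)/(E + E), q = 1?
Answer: -15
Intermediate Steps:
z = 12 (z = -6*(-2) = 12)
x(E) = -3 (x(E) = -4 + (E + E)/(E + E) = -4 + (2*E)/((2*E)) = -4 + (2*E)*(1/(2*E)) = -4 + 1 = -3)
t = 1 (t = 4 - 3 = 1)
x(61) - z*t*q = -3 - 12*1 = -3 - 12 = -15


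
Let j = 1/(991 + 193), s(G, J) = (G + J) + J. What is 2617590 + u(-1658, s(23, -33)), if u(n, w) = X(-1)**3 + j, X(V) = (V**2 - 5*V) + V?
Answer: 3099374561/1184 ≈ 2.6177e+6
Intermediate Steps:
s(G, J) = G + 2*J
j = 1/1184 ≈ 0.00084459
X(V) = V**2 - 4*V
u(n, w) = 148001/1184 (u(n, w) = (-(-4 - 1))**3 + 1/1184 = (-1*(-5))**3 + 1/1184 = 5**3 + 1/1184 = 125 + 1/1184 = 148001/1184)
2617590 + u(-1658, s(23, -33)) = 2617590 + 148001/1184 = 3099374561/1184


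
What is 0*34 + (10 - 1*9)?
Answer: 1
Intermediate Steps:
0*34 + (10 - 1*9) = 0 + (10 - 9) = 0 + 1 = 1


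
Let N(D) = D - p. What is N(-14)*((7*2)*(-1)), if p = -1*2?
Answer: 168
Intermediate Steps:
p = -2
N(D) = 2 + D (N(D) = D - 1*(-2) = D + 2 = 2 + D)
N(-14)*((7*2)*(-1)) = (2 - 14)*((7*2)*(-1)) = -168*(-1) = -12*(-14) = 168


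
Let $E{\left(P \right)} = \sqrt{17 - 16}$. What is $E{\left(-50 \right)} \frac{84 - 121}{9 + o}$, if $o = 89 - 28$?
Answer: $- \frac{37}{70} \approx -0.52857$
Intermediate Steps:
$o = 61$
$E{\left(P \right)} = 1$ ($E{\left(P \right)} = \sqrt{1} = 1$)
$E{\left(-50 \right)} \frac{84 - 121}{9 + o} = 1 \frac{84 - 121}{9 + 61} = 1 \left(- \frac{37}{70}\right) = - \frac{37}{70}$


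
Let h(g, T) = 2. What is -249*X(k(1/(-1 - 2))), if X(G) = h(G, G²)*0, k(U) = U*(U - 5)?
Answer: 0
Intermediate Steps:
k(U) = U*(-5 + U)
X(G) = 0 (X(G) = 2*0 = 0)
-249*X(k(1/(-1 - 2))) = -249*0 = 0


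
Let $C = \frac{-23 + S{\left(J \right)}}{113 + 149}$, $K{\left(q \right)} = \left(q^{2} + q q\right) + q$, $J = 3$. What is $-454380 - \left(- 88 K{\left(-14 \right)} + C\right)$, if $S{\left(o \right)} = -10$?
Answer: $- \frac{110332359}{262} \approx -4.2112 \cdot 10^{5}$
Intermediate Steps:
$K{\left(q \right)} = q + 2 q^{2}$ ($K{\left(q \right)} = \left(q^{2} + q^{2}\right) + q = 2 q^{2} + q = q + 2 q^{2}$)
$C = - \frac{33}{262}$ ($C = \frac{-23 - 10}{113 + 149} = - \frac{33}{262} \approx -0.12595$)
$-454380 - \left(- 88 K{\left(-14 \right)} + C\right) = -454380 - \left(- 88 \left(- 14 \left(1 + 2 \left(-14\right)\right)\right) - \frac{33}{262}\right) = -454380 - \left(- 88 \left(- 14 \left(1 - 28\right)\right) - \frac{33}{262}\right) = -454380 - \left(- 88 \left(\left(-14\right) \left(-27\right)\right) - \frac{33}{262}\right) = -454380 - \left(\left(-88\right) 378 - \frac{33}{262}\right) = -454380 - \left(-33264 - \frac{33}{262}\right) = -454380 - - \frac{8715201}{262} = -454380 + \frac{8715201}{262} = - \frac{110332359}{262}$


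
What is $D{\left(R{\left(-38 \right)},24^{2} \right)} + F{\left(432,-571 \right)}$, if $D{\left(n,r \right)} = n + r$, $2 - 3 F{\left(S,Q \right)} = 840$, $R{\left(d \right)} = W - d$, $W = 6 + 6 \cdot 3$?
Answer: $\frac{1076}{3} \approx 358.67$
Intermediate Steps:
$W = 24$ ($W = 6 + 18 = 24$)
$R{\left(d \right)} = 24 - d$
$F{\left(S,Q \right)} = - \frac{838}{3}$ ($F{\left(S,Q \right)} = \frac{2}{3} - 280 = - \frac{838}{3}$)
$D{\left(R{\left(-38 \right)},24^{2} \right)} + F{\left(432,-571 \right)} = \left(\left(24 - -38\right) + 24^{2}\right) - \frac{838}{3} = \left(\left(24 + 38\right) + 576\right) - \frac{838}{3} = \left(62 + 576\right) - \frac{838}{3} = 638 - \frac{838}{3} = \frac{1076}{3}$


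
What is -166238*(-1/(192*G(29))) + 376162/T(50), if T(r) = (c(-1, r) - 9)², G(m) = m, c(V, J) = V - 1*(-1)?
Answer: 351322549/75168 ≈ 4673.8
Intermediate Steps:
c(V, J) = 1 + V (c(V, J) = V + 1 = 1 + V)
T(r) = 81 (T(r) = ((1 - 1) - 9)² = (0 - 9)² = (-9)² = 81)
-166238*(-1/(192*G(29))) + 376162/T(50) = -166238/((-192*29)) + 376162/81 = -166238/(-5568) + 376162*(1/81) = -166238*(-1/5568) + 376162/81 = 83119/2784 + 376162/81 = 351322549/75168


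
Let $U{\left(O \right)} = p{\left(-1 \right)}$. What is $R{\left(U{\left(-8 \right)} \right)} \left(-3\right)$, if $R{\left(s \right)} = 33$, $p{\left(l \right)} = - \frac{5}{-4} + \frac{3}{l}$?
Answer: $-99$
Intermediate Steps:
$p{\left(l \right)} = \frac{5}{4} + \frac{3}{l}$ ($p{\left(l \right)} = \left(-5\right) \left(- \frac{1}{4}\right) + \frac{3}{l} = \frac{5}{4} + \frac{3}{l}$)
$U{\left(O \right)} = - \frac{7}{4}$ ($U{\left(O \right)} = \frac{5}{4} + \frac{3}{-1} = \frac{5}{4} + 3 \left(-1\right) = \frac{5}{4} - 3 = - \frac{7}{4}$)
$R{\left(U{\left(-8 \right)} \right)} \left(-3\right) = 33 \left(-3\right) = -99$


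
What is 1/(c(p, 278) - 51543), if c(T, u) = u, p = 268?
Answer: -1/51265 ≈ -1.9506e-5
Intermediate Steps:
1/(c(p, 278) - 51543) = 1/(278 - 51543) = 1/(-51265) = -1/51265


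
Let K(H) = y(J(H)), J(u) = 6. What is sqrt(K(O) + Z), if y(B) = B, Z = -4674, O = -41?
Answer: 2*I*sqrt(1167) ≈ 68.323*I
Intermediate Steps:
K(H) = 6
sqrt(K(O) + Z) = sqrt(6 - 4674) = sqrt(-4668) = 2*I*sqrt(1167)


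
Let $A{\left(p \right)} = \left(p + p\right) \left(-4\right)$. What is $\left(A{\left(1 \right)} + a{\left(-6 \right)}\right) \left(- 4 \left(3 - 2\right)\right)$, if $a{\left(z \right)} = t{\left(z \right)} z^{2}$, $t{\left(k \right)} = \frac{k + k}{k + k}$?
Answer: $-112$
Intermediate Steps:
$t{\left(k \right)} = 1$ ($t{\left(k \right)} = \frac{2 k}{2 k} = 2 k \frac{1}{2 k} = 1$)
$a{\left(z \right)} = z^{2}$ ($a{\left(z \right)} = 1 z^{2} = z^{2}$)
$A{\left(p \right)} = - 8 p$ ($A{\left(p \right)} = 2 p \left(-4\right) = - 8 p$)
$\left(A{\left(1 \right)} + a{\left(-6 \right)}\right) \left(- 4 \left(3 - 2\right)\right) = \left(\left(-8\right) 1 + \left(-6\right)^{2}\right) \left(- 4 \left(3 - 2\right)\right) = \left(-8 + 36\right) \left(\left(-4\right) 1\right) = 28 \left(-4\right) = -112$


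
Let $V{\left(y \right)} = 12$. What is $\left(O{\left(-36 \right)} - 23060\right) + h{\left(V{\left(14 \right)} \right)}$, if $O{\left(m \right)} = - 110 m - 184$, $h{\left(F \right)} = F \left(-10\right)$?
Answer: $-19404$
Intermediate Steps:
$h{\left(F \right)} = - 10 F$
$O{\left(m \right)} = -184 - 110 m$
$\left(O{\left(-36 \right)} - 23060\right) + h{\left(V{\left(14 \right)} \right)} = \left(\left(-184 - -3960\right) - 23060\right) - 120 = \left(\left(-184 + 3960\right) - 23060\right) - 120 = \left(3776 - 23060\right) - 120 = -19284 - 120 = -19404$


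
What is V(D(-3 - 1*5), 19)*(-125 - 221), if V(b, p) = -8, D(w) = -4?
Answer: 2768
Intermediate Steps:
V(D(-3 - 1*5), 19)*(-125 - 221) = -8*(-125 - 221) = -8*(-346) = 2768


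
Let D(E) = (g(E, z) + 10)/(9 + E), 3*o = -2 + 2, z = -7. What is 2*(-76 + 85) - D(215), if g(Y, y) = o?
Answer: 2011/112 ≈ 17.955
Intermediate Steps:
o = 0 (o = (-2 + 2)/3 = (⅓)*0 = 0)
g(Y, y) = 0
D(E) = 10/(9 + E) (D(E) = (0 + 10)/(9 + E) = 10/(9 + E))
2*(-76 + 85) - D(215) = 2*(-76 + 85) - 10/(9 + 215) = 2*9 - 10/224 = 18 - 10/224 = 18 - 1*5/112 = 18 - 5/112 = 2011/112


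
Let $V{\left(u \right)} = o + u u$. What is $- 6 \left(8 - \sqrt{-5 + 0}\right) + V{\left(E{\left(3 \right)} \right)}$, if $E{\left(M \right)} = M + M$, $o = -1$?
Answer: $-13 + 6 i \sqrt{5} \approx -13.0 + 13.416 i$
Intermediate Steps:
$E{\left(M \right)} = 2 M$
$V{\left(u \right)} = -1 + u^{2}$ ($V{\left(u \right)} = -1 + u u = -1 + u^{2}$)
$- 6 \left(8 - \sqrt{-5 + 0}\right) + V{\left(E{\left(3 \right)} \right)} = - 6 \left(8 - \sqrt{-5 + 0}\right) - \left(1 - \left(2 \cdot 3\right)^{2}\right) = - 6 \left(8 - \sqrt{-5}\right) - \left(1 - 6^{2}\right) = - 6 \left(8 - i \sqrt{5}\right) + \left(-1 + 36\right) = - 6 \left(8 - i \sqrt{5}\right) + 35 = \left(-48 + 6 i \sqrt{5}\right) + 35 = -13 + 6 i \sqrt{5}$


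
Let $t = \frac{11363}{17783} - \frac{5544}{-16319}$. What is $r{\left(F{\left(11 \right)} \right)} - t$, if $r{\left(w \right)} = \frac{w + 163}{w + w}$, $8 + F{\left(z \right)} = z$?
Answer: $\frac{23234599244}{870602331} \approx 26.688$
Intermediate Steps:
$F{\left(z \right)} = -8 + z$
$t = \frac{284021749}{290200777}$ ($t = 11363 \cdot \frac{1}{17783} - - \frac{5544}{16319} = \frac{11363}{17783} + \frac{5544}{16319} = \frac{284021749}{290200777} \approx 0.97871$)
$r{\left(w \right)} = \frac{163 + w}{2 w}$
$r{\left(F{\left(11 \right)} \right)} - t = \frac{163 + \left(-8 + 11\right)}{2 \left(-8 + 11\right)} - \frac{284021749}{290200777} = \frac{163 + 3}{2 \cdot 3} - \frac{284021749}{290200777} = \frac{1}{2} \cdot \frac{1}{3} \cdot 166 - \frac{284021749}{290200777} = \frac{83}{3} - \frac{284021749}{290200777} = \frac{23234599244}{870602331}$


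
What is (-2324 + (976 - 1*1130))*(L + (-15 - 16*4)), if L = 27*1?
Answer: 128856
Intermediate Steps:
L = 27
(-2324 + (976 - 1*1130))*(L + (-15 - 16*4)) = (-2324 + (976 - 1*1130))*(27 + (-15 - 16*4)) = (-2324 + (976 - 1130))*(27 + (-15 - 64)) = (-2324 - 154)*(27 - 79) = -2478*(-52) = 128856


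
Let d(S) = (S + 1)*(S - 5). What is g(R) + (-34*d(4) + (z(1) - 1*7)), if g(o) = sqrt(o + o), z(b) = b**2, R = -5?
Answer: 164 + I*sqrt(10) ≈ 164.0 + 3.1623*I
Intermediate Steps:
d(S) = (1 + S)*(-5 + S)
g(o) = sqrt(2)*sqrt(o) (g(o) = sqrt(2*o) = sqrt(2)*sqrt(o))
g(R) + (-34*d(4) + (z(1) - 1*7)) = sqrt(2)*sqrt(-5) + (-34*(-5 + 4**2 - 4*4) + (1**2 - 1*7)) = sqrt(2)*(I*sqrt(5)) + (-34*(-5 + 16 - 16) + (1 - 7)) = I*sqrt(10) + (-34*(-5) - 6) = I*sqrt(10) + (170 - 6) = I*sqrt(10) + 164 = 164 + I*sqrt(10)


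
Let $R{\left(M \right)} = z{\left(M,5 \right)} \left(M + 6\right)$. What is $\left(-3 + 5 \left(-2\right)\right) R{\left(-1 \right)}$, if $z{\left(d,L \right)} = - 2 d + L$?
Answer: $-455$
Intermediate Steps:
$z{\left(d,L \right)} = L - 2 d$
$R{\left(M \right)} = \left(5 - 2 M\right) \left(6 + M\right)$ ($R{\left(M \right)} = \left(5 - 2 M\right) \left(M + 6\right) = \left(5 - 2 M\right) \left(6 + M\right)$)
$\left(-3 + 5 \left(-2\right)\right) R{\left(-1 \right)} = \left(-3 + 5 \left(-2\right)\right) \left(- \left(-5 + 2 \left(-1\right)\right) \left(6 - 1\right)\right) = \left(-3 - 10\right) \left(\left(-1\right) \left(-5 - 2\right) 5\right) = - 13 \left(\left(-1\right) \left(-7\right) 5\right) = \left(-13\right) 35 = -455$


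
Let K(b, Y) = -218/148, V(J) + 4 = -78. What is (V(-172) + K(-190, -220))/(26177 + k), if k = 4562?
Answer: -6177/2274686 ≈ -0.0027155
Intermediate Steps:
V(J) = -82 (V(J) = -4 - 78 = -82)
K(b, Y) = -109/74 (K(b, Y) = -218*1/148 = -109/74)
(V(-172) + K(-190, -220))/(26177 + k) = (-82 - 109/74)/(26177 + 4562) = -6177/74/30739 = -6177/74*1/30739 = -6177/2274686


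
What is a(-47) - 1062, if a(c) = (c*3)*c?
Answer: 5565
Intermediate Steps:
a(c) = 3*c² (a(c) = (3*c)*c = 3*c²)
a(-47) - 1062 = 3*(-47)² - 1062 = 3*2209 - 1062 = 6627 - 1062 = 5565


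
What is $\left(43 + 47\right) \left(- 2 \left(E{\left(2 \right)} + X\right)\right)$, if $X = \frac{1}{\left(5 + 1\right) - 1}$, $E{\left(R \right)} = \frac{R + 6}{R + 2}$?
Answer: $-396$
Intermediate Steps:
$E{\left(R \right)} = \frac{6 + R}{2 + R}$
$X = \frac{1}{5}$ ($X = \frac{1}{6 - 1} = \frac{1}{5} \approx 0.2$)
$\left(43 + 47\right) \left(- 2 \left(E{\left(2 \right)} + X\right)\right) = \left(43 + 47\right) \left(- 2 \left(\frac{6 + 2}{2 + 2} + \frac{1}{5}\right)\right) = 90 \left(- 2 \left(\frac{1}{4} \cdot 8 + \frac{1}{5}\right)\right) = 90 \left(- 2 \left(2 + \frac{1}{5}\right)\right) = 90 \left(\left(-2\right) \frac{11}{5}\right) = 90 \left(- \frac{22}{5}\right) = -396$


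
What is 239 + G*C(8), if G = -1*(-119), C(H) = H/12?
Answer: 955/3 ≈ 318.33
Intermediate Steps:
C(H) = H/12 (C(H) = H*(1/12) = H/12)
G = 119
239 + G*C(8) = 239 + 119*((1/12)*8) = 239 + 119*(⅔) = 239 + 238/3 = 955/3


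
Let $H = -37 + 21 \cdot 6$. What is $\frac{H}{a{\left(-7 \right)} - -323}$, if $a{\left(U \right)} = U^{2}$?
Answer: $\frac{89}{372} \approx 0.23925$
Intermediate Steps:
$H = 89$ ($H = -37 + 126 = 89$)
$\frac{H}{a{\left(-7 \right)} - -323} = \frac{89}{\left(-7\right)^{2} - -323} = \frac{89}{49 + 323} = \frac{89}{372}$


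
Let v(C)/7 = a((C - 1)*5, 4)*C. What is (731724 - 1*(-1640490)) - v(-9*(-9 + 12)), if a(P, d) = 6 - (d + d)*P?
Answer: 2585028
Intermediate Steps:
a(P, d) = 6 - 2*P*d (a(P, d) = 6 - 2*d*P = 6 - 2*P*d)
v(C) = 7*C*(46 - 40*C) (v(C) = 7*((6 - 2*(C - 1)*5*4)*C) = 7*((6 - 2*(-1 + C)*5*4)*C) = 7*((6 - 2*(-5 + 5*C)*4)*C) = 7*((6 + (40 - 40*C))*C) = 7*((46 - 40*C)*C) = 7*(C*(46 - 40*C)) = 7*C*(46 - 40*C))
(731724 - 1*(-1640490)) - v(-9*(-9 + 12)) = (731724 - 1*(-1640490)) - 14*(-9*(-9 + 12))*(23 - (-180)*(-9 + 12)) = (731724 + 1640490) - 14*(-9*3)*(23 - (-180)*3) = 2372214 - 14*(-27)*(23 - 20*(-27)) = 2372214 - 14*(-27)*(23 + 540) = 2372214 - 14*(-27)*563 = 2372214 - 1*(-212814) = 2372214 + 212814 = 2585028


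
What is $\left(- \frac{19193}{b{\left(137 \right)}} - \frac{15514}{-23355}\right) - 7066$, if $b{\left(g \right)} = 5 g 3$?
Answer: $- \frac{22636378993}{3199635} \approx -7074.7$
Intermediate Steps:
$b{\left(g \right)} = 15 g$
$\left(- \frac{19193}{b{\left(137 \right)}} - \frac{15514}{-23355}\right) - 7066 = \left(- \frac{19193}{15 \cdot 137} - \frac{15514}{-23355}\right) - 7066 = \left(- \frac{19193}{2055} - - \frac{15514}{23355}\right) - 7066 = \left(\left(-19193\right) \frac{1}{2055} + \frac{15514}{23355}\right) - 7066 = \left(- \frac{19193}{2055} + \frac{15514}{23355}\right) - 7066 = - \frac{27758083}{3199635} - 7066 = - \frac{22636378993}{3199635}$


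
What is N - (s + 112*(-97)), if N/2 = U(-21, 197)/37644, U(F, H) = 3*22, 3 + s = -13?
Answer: 34130571/3137 ≈ 10880.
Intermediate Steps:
s = -16 (s = -3 - 13 = -16)
U(F, H) = 66
N = 11/3137 (N = 2*(66/37644) = 2*(66*(1/37644)) = 2*(11/6274) = 11/3137 ≈ 0.0035065)
N - (s + 112*(-97)) = 11/3137 - (-16 + 112*(-97)) = 11/3137 - (-16 - 10864) = 11/3137 - 1*(-10880) = 11/3137 + 10880 = 34130571/3137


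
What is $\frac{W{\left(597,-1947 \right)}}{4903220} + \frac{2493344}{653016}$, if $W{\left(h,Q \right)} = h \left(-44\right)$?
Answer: $\frac{54501164033}{14294112105} \approx 3.8128$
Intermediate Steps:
$W{\left(h,Q \right)} = - 44 h$
$\frac{W{\left(597,-1947 \right)}}{4903220} + \frac{2493344}{653016} = \frac{\left(-44\right) 597}{4903220} + \frac{2493344}{653016} = \left(-26268\right) \frac{1}{4903220} + 2493344 \cdot \frac{1}{653016} = - \frac{6567}{1225805} + \frac{44524}{11661} = \frac{54501164033}{14294112105}$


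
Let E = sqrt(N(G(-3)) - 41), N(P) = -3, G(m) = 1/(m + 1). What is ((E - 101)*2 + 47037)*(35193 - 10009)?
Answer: 1179492640 + 100736*I*sqrt(11) ≈ 1.1795e+9 + 3.341e+5*I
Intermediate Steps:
G(m) = 1/(1 + m)
E = 2*I*sqrt(11) (E = sqrt(-3 - 41) = sqrt(-44) = 2*I*sqrt(11) ≈ 6.6332*I)
((E - 101)*2 + 47037)*(35193 - 10009) = ((2*I*sqrt(11) - 101)*2 + 47037)*(35193 - 10009) = ((-101 + 2*I*sqrt(11))*2 + 47037)*25184 = ((-202 + 4*I*sqrt(11)) + 47037)*25184 = (46835 + 4*I*sqrt(11))*25184 = 1179492640 + 100736*I*sqrt(11)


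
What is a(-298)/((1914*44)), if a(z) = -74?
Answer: -37/42108 ≈ -0.00087869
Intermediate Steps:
a(-298)/((1914*44)) = -74/(1914*44) = -74/84216 = -74*1/84216 = -37/42108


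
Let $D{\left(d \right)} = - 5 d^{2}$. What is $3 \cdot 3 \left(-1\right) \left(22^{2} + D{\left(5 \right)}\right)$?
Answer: $-3231$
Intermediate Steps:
$3 \cdot 3 \left(-1\right) \left(22^{2} + D{\left(5 \right)}\right) = 3 \cdot 3 \left(-1\right) \left(22^{2} - 5 \cdot 5^{2}\right) = 9 \left(-1\right) \left(484 - 125\right) = - 9 \left(484 - 125\right) = \left(-9\right) 359 = -3231$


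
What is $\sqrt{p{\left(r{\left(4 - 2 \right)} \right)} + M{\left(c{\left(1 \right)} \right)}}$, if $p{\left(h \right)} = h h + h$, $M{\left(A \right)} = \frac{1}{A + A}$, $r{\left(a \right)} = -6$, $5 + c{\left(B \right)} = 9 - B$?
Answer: $\frac{\sqrt{1086}}{6} \approx 5.4924$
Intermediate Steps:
$c{\left(B \right)} = 4 - B$ ($c{\left(B \right)} = -5 - \left(-9 + B\right) = 4 - B$)
$M{\left(A \right)} = \frac{1}{2 A}$
$p{\left(h \right)} = h + h^{2}$ ($p{\left(h \right)} = h^{2} + h = h + h^{2}$)
$\sqrt{p{\left(r{\left(4 - 2 \right)} \right)} + M{\left(c{\left(1 \right)} \right)}} = \sqrt{- 6 \left(1 - 6\right) + \frac{1}{2 \left(4 - 1\right)}} = \sqrt{\left(-6\right) \left(-5\right) + \frac{1}{2 \left(4 - 1\right)}} = \sqrt{30 + \frac{1}{2 \cdot 3}} = \sqrt{30 + \frac{1}{2} \cdot \frac{1}{3}} = \sqrt{30 + \frac{1}{6}} = \sqrt{\frac{181}{6}} = \frac{\sqrt{1086}}{6}$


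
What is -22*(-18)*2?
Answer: 792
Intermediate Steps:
-22*(-18)*2 = 396*2 = 792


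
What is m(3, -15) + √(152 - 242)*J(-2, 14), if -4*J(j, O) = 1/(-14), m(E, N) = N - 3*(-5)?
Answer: 3*I*√10/56 ≈ 0.16941*I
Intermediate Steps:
m(E, N) = 15 + N (m(E, N) = N + 15 = 15 + N)
J(j, O) = 1/56 (J(j, O) = -¼/(-14) = -¼*(-1/14) = 1/56)
m(3, -15) + √(152 - 242)*J(-2, 14) = (15 - 15) + √(152 - 242)*(1/56) = 0 + √(-90)*(1/56) = 0 + (3*I*√10)*(1/56) = 0 + 3*I*√10/56 = 3*I*√10/56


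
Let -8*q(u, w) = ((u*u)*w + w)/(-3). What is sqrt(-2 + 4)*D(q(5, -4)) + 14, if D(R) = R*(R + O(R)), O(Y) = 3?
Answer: 14 + 52*sqrt(2)/9 ≈ 22.171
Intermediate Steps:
q(u, w) = w/24 + w*u**2/24 (q(u, w) = -((u*u)*w + w)/(8*(-3)) = -(u**2*w + w)*(-1)/(8*3) = -(w*u**2 + w)*(-1)/(8*3) = -(w + w*u**2)*(-1)/(8*3) = -(-w/3 - w*u**2/3)/8 = w/24 + w*u**2/24)
D(R) = R*(3 + R) (D(R) = R*(R + 3) = R*(3 + R))
sqrt(-2 + 4)*D(q(5, -4)) + 14 = sqrt(-2 + 4)*(((1/24)*(-4)*(1 + 5**2))*(3 + (1/24)*(-4)*(1 + 5**2))) + 14 = sqrt(2)*(((1/24)*(-4)*(1 + 25))*(3 + (1/24)*(-4)*(1 + 25))) + 14 = sqrt(2)*(((1/24)*(-4)*26)*(3 + (1/24)*(-4)*26)) + 14 = sqrt(2)*(-13*(3 - 13/3)/3) + 14 = sqrt(2)*(-13/3*(-4/3)) + 14 = sqrt(2)*(52/9) + 14 = 52*sqrt(2)/9 + 14 = 14 + 52*sqrt(2)/9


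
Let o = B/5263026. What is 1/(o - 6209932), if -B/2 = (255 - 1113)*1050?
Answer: -877171/5447171962072 ≈ -1.6103e-7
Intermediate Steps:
B = 1801800 (B = -2*(255 - 1113)*1050 = -(-1716)*1050 = -2*(-900900) = 1801800)
o = 300300/877171 (o = 1801800/5263026 = 1801800*(1/5263026) = 300300/877171 ≈ 0.34235)
1/(o - 6209932) = 1/(300300/877171 - 6209932) = 1/(-5447171962072/877171) = -877171/5447171962072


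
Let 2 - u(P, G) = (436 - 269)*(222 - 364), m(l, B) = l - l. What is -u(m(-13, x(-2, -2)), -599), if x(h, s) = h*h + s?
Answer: -23716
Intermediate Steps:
x(h, s) = s + h**2 (x(h, s) = h**2 + s = s + h**2)
m(l, B) = 0
u(P, G) = 23716 (u(P, G) = 2 - (436 - 269)*(222 - 364) = 2 - 167*(-142) = 2 - 1*(-23714) = 2 + 23714 = 23716)
-u(m(-13, x(-2, -2)), -599) = -1*23716 = -23716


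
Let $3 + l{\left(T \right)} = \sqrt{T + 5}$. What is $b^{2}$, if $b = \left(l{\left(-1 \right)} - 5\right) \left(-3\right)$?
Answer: $324$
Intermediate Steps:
$l{\left(T \right)} = -3 + \sqrt{5 + T}$ ($l{\left(T \right)} = -3 + \sqrt{T + 5} = -3 + \sqrt{5 + T}$)
$b = 18$ ($b = \left(\left(-3 + \sqrt{5 - 1}\right) - 5\right) \left(-3\right) = \left(\left(-3 + \sqrt{4}\right) - 5\right) \left(-3\right) = \left(\left(-3 + 2\right) - 5\right) \left(-3\right) = \left(-1 - 5\right) \left(-3\right) = \left(-6\right) \left(-3\right) = 18$)
$b^{2} = 18^{2} = 324$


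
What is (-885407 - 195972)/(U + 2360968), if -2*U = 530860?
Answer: -1081379/2095538 ≈ -0.51604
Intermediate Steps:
U = -265430 (U = -1/2*530860 = -265430)
(-885407 - 195972)/(U + 2360968) = (-885407 - 195972)/(-265430 + 2360968) = -1081379/2095538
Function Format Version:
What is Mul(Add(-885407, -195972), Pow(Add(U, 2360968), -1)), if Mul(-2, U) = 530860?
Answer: Rational(-1081379, 2095538) ≈ -0.51604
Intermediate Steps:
U = -265430 (U = Mul(Rational(-1, 2), 530860) = -265430)
Mul(Add(-885407, -195972), Pow(Add(U, 2360968), -1)) = Mul(Add(-885407, -195972), Pow(Add(-265430, 2360968), -1)) = Mul(-1081379, Pow(2095538, -1)) = Mul(-1081379, Rational(1, 2095538)) = Rational(-1081379, 2095538)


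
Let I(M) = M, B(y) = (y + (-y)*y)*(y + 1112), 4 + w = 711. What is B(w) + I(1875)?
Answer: -907937423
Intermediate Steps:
w = 707 (w = -4 + 711 = 707)
B(y) = (1112 + y)*(y - y²) (B(y) = (y - y²)*(1112 + y) = (1112 + y)*(y - y²))
B(w) + I(1875) = 707*(1112 - 1*707² - 1111*707) + 1875 = 707*(1112 - 1*499849 - 785477) + 1875 = 707*(1112 - 499849 - 785477) + 1875 = 707*(-1284214) + 1875 = -907939298 + 1875 = -907937423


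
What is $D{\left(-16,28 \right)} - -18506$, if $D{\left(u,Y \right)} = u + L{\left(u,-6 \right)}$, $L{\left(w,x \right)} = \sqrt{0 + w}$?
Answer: $18490 + 4 i \approx 18490.0 + 4.0 i$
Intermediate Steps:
$L{\left(w,x \right)} = \sqrt{w}$
$D{\left(u,Y \right)} = u + \sqrt{u}$
$D{\left(-16,28 \right)} - -18506 = \left(-16 + \sqrt{-16}\right) - -18506 = \left(-16 + 4 i\right) + 18506 = 18490 + 4 i$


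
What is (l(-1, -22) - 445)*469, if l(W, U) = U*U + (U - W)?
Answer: 8442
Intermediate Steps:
l(W, U) = U + U² - W (l(W, U) = U² + (U - W) = U + U² - W)
(l(-1, -22) - 445)*469 = ((-22 + (-22)² - 1*(-1)) - 445)*469 = ((-22 + 484 + 1) - 445)*469 = (463 - 445)*469 = 18*469 = 8442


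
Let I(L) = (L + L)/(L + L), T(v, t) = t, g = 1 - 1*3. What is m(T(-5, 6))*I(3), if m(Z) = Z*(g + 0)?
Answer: -12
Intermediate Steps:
g = -2 (g = 1 - 3 = -2)
I(L) = 1 (I(L) = (2*L)/((2*L)) = (2*L)*(1/(2*L)) = 1)
m(Z) = -2*Z (m(Z) = Z*(-2 + 0) = Z*(-2) = -2*Z)
m(T(-5, 6))*I(3) = -2*6*1 = -12*1 = -12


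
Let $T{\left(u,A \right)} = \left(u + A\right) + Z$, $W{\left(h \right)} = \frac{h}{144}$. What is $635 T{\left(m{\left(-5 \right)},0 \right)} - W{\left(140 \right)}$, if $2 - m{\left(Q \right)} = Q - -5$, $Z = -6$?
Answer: $- \frac{91475}{36} \approx -2541.0$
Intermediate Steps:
$W{\left(h \right)} = \frac{h}{144}$ ($W{\left(h \right)} = h \frac{1}{144} = \frac{h}{144}$)
$m{\left(Q \right)} = -3 - Q$ ($m{\left(Q \right)} = 2 - \left(Q - -5\right) = 2 - \left(Q + 5\right) = 2 - \left(5 + Q\right) = -3 - Q$)
$T{\left(u,A \right)} = -6 + A + u$ ($T{\left(u,A \right)} = \left(u + A\right) - 6 = \left(A + u\right) - 6 = -6 + A + u$)
$635 T{\left(m{\left(-5 \right)},0 \right)} - W{\left(140 \right)} = 635 \left(-6 + 0 - -2\right) - \frac{1}{144} \cdot 140 = 635 \left(-6 + 0 + \left(-3 + 5\right)\right) - \frac{35}{36} = 635 \left(-6 + 0 + 2\right) - \frac{35}{36} = 635 \left(-4\right) - \frac{35}{36} = -2540 - \frac{35}{36} = - \frac{91475}{36}$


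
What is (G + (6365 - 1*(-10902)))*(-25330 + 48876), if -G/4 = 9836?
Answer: -519825042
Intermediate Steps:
G = -39344 (G = -4*9836 = -39344)
(G + (6365 - 1*(-10902)))*(-25330 + 48876) = (-39344 + (6365 - 1*(-10902)))*(-25330 + 48876) = (-39344 + (6365 + 10902))*23546 = (-39344 + 17267)*23546 = -22077*23546 = -519825042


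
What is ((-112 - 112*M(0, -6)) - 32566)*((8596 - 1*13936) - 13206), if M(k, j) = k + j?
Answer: 593583276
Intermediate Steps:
M(k, j) = j + k
((-112 - 112*M(0, -6)) - 32566)*((8596 - 1*13936) - 13206) = ((-112 - 112*(-6 + 0)) - 32566)*((8596 - 1*13936) - 13206) = ((-112 - 112*(-6)) - 32566)*((8596 - 13936) - 13206) = ((-112 + 672) - 32566)*(-5340 - 13206) = (560 - 32566)*(-18546) = -32006*(-18546) = 593583276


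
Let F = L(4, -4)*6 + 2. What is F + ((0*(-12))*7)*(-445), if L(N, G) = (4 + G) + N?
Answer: 26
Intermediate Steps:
L(N, G) = 4 + G + N
F = 26 (F = (4 - 4 + 4)*6 + 2 = 4*6 + 2 = 24 + 2 = 26)
F + ((0*(-12))*7)*(-445) = 26 + ((0*(-12))*7)*(-445) = 26 + (0*7)*(-445) = 26 + 0*(-445) = 26 + 0 = 26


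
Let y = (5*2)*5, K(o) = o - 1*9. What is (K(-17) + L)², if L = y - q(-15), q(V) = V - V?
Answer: 576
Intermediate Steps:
K(o) = -9 + o (K(o) = o - 9 = -9 + o)
q(V) = 0
y = 50 (y = 10*5 = 50)
L = 50 (L = 50 - 1*0 = 50 + 0 = 50)
(K(-17) + L)² = ((-9 - 17) + 50)² = (-26 + 50)² = 24² = 576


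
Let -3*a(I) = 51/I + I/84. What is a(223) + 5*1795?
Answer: 504305087/56196 ≈ 8974.0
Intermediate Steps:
a(I) = -17/I - I/252 (a(I) = -(51/I + I/84)/3 = -17/I - I/252)
a(223) + 5*1795 = (-17/223 - 1/252*223) + 5*1795 = (-17*1/223 - 223/252) + 8975 = (-17/223 - 223/252) + 8975 = -54013/56196 + 8975 = 504305087/56196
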